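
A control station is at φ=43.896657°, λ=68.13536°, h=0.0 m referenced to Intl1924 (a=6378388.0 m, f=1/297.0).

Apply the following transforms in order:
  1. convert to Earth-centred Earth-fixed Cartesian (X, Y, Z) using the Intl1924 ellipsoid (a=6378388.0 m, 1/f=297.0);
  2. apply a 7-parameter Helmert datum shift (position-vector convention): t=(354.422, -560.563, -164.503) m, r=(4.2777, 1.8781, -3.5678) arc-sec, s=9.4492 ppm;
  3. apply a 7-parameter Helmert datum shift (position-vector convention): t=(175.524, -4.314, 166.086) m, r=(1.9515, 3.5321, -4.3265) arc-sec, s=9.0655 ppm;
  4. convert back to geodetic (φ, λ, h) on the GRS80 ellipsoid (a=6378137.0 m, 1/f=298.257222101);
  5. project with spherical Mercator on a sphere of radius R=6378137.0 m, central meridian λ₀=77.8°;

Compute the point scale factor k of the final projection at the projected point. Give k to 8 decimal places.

start: φ=43.896657°, λ=68.135360°, h=0.000 m
→ ECEF (a=6378388.000, f=1/297.0): X=1714471.7239, Y=4272499.6265, Z=4399902.4042
→ Helmert 7p (PV): X=1714956.3119, Y=4271858.5295, Z=4399852.4735
→ Helmert 7p (PV): X=1715312.3321, Y=4271815.3417, Z=4400069.4960
→ geod (Bowring, a=6378137.000): φ=43.89892771°, λ=68.12247806°, h=91.0600 m
→ into merc (λ₀=77.8°): φ=43.89892771°, λ−λ₀=-9.67752194°
scale k = 1.38780161

1.38780161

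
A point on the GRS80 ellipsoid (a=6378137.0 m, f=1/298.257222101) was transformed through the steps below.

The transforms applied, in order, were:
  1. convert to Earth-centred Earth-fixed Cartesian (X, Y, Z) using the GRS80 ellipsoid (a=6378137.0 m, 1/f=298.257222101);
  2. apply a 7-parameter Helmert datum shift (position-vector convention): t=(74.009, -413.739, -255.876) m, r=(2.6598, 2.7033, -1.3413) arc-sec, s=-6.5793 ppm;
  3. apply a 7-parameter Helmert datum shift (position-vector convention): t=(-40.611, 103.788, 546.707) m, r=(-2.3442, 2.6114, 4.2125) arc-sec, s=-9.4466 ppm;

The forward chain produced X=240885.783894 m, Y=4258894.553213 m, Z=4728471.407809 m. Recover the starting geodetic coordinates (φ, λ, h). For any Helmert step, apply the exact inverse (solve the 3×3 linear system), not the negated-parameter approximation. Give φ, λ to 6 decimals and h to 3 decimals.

start: X=240885.7839, Y=4258894.5532, Z=4728471.4078 m
→ Helmert⁻¹: X=240955.7881, Y=4258772.3417, Z=4728020.8156
→ Helmert⁻¹: X=240793.6983, Y=4259276.6404, Z=4728256.0327
→ geod (Bowring, a=6378137.000): φ=48.13286800°, λ=86.76428800°, h=2023.4270 m

φ=48.132868°, λ=86.764288°, h=2023.427 m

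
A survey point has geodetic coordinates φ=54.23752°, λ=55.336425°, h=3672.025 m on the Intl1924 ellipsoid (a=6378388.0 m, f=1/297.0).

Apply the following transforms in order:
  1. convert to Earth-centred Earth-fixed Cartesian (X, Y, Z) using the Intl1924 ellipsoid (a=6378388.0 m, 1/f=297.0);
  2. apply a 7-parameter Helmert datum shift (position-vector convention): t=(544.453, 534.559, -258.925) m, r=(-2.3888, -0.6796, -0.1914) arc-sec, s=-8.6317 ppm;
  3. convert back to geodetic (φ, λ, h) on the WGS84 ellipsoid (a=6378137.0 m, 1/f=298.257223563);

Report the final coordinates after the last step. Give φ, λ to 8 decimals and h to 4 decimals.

start: φ=54.237520°, λ=55.336425°, h=3672.025 m
→ ECEF (a=6378388.000, f=1/297.0): X=2126082.3047, Y=3074627.2876, Z=5155323.0022
→ Helmert 7p (PV): X=2126594.2734, Y=3075193.0389, Z=5154990.9753
→ geod (Bowring, a=6378137.000): φ=54.22948737°, λ=55.33490295°, h=4035.7043 m

φ=54.22948737°, λ=55.33490295°, h=4035.7043 m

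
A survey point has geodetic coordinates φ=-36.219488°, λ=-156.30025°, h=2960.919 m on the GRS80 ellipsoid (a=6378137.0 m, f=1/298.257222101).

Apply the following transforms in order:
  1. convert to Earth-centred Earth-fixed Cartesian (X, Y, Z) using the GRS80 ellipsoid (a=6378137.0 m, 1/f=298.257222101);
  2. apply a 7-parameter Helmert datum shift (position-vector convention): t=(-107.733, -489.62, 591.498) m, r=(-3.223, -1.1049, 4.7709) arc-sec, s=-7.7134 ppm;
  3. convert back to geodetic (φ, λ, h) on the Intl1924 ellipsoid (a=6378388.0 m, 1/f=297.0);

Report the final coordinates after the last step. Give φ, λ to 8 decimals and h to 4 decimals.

φ=-36.21432293°, λ=-156.29373642°, h=2581.4621 m

start: φ=-36.219488°, λ=-156.300250°, h=2960.919 m
→ ECEF (a=6378137.000, f=1/298.257222101): X=-4719365.6703, Y=-2071632.1312, Z=-3749617.0544
→ Helmert 7p (PV): X=-4719368.9991, Y=-2072273.5192, Z=-3748989.5440
→ geod (Bowring, a=6378388.000): φ=-36.21432293°, λ=-156.29373642°, h=2581.4621 m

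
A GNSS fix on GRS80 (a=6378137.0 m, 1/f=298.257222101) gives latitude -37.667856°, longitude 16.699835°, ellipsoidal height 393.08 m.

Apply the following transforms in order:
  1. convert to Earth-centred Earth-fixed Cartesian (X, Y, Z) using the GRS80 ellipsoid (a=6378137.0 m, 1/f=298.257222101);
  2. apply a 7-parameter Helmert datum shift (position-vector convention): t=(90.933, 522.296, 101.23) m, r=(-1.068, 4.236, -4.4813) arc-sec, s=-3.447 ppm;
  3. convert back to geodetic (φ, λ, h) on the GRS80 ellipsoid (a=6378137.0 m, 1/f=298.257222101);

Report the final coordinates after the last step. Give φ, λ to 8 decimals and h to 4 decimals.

φ=-37.66704324°, λ=16.70400519°, h=497.4561 m

start: φ=-37.667856°, λ=16.699835°, h=393.080 m
→ ECEF (a=6378137.000, f=1/298.257222101): X=4842134.9833, Y=1452694.9149, Z=-3876567.9255
→ Helmert 7p (PV): X=4842161.1749, Y=1453086.9317, Z=-3876560.2959
→ geod (Bowring, a=6378137.000): φ=-37.66704324°, λ=16.70400519°, h=497.4561 m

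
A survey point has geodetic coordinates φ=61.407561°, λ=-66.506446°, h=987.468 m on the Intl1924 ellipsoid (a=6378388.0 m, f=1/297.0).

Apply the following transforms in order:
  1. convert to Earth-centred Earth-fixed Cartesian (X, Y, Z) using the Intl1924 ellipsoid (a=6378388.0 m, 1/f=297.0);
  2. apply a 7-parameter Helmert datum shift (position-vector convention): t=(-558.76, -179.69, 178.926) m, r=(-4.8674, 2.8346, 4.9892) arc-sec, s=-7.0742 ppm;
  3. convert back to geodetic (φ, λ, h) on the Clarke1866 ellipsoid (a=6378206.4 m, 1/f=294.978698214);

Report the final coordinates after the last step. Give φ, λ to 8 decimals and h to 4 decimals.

φ=61.41081638°, λ=-66.51369518°, h=1366.6346 m

start: φ=61.407561°, λ=-66.506446°, h=987.468 m
→ ECEF (a=6378388.000, f=1/297.0): X=1220238.0986, Y=-2807219.1220, Z=5578207.8495
→ Helmert 7p (PV): X=1219815.2660, Y=-2807217.8053, Z=5578396.7889
→ geod (Bowring, a=6378206.400): φ=61.41081638°, λ=-66.51369518°, h=1366.6346 m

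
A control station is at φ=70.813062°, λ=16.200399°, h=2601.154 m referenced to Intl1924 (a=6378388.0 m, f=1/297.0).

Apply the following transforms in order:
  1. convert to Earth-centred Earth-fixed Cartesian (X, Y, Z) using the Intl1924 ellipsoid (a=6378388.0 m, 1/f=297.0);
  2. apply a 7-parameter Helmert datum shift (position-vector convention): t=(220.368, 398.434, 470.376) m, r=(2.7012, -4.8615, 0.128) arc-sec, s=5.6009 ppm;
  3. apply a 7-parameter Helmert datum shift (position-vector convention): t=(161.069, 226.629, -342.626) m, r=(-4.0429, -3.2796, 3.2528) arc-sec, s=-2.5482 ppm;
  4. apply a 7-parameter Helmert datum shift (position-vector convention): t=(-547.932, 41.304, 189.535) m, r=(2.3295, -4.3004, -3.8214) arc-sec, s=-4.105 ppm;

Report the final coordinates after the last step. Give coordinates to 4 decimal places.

X=2019381.0101 m, Y=587486.1974 m, Z=6004492.8449 m

start: φ=70.813062°, λ=16.200399°, h=2601.154 m
→ ECEF (a=6378388.000, f=1/297.0): X=2019910.5369, Y=586853.5129, Z=6004057.2268
→ Helmert 7p (PV): X=2020000.3423, Y=587177.8590, Z=6004616.5242
→ Helmert 7p (PV): X=2020051.5313, Y=587552.5405, Z=6004279.2061
→ Helmert 7p (PV): X=2019381.0101, Y=587486.1974, Z=6004492.8449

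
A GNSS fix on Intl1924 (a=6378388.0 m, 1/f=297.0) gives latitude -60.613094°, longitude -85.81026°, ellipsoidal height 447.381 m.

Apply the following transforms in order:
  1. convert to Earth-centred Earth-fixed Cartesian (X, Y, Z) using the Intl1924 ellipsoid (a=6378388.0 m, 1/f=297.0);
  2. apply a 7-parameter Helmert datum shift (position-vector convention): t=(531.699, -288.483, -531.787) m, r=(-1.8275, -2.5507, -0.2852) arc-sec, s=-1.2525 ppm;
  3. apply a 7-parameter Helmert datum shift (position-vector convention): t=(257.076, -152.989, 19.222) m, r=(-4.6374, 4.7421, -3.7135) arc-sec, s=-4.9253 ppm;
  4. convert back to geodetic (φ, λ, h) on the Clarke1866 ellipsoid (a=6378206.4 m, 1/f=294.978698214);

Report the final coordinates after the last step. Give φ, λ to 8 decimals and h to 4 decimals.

φ=-60.61084456°, λ=-85.79890165°, h=1391.2727 m

start: φ=-60.613094°, λ=-85.810260°, h=447.381 m
→ ECEF (a=6378388.000, f=1/297.0): X=229271.4328, Y=-3129755.7521, Z=-5534824.3833
→ Helmert 7p (PV): X=229866.9615, Y=-3130089.6704, Z=-5535318.6732
→ Helmert 7p (PV): X=229939.2946, Y=-3130355.8297, Z=-5535207.1002
→ geod (Bowring, a=6378206.400): φ=-60.61084456°, λ=-85.79890165°, h=1391.2727 m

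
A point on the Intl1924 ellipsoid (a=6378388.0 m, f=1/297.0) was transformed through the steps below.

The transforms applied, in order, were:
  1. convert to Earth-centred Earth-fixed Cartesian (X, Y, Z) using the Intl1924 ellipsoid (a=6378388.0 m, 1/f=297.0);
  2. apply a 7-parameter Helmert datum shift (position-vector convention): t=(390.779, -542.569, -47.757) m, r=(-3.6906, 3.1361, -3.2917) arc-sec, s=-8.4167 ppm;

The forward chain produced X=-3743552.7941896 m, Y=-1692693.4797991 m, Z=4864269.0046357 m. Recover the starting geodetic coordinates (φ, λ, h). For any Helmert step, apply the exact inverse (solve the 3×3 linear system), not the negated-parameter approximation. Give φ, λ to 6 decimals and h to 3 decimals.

start: X=-3743552.7942, Y=-1692693.4798, Z=4864269.0046 m
→ Helmert⁻¹: X=-3744022.0357, Y=-1692311.9368, Z=4864270.4987
→ geod (Bowring, a=6378388.000): φ=50.00344100°, λ=-155.67685400°, h=1490.7670 m

φ=50.003441°, λ=-155.676854°, h=1490.767 m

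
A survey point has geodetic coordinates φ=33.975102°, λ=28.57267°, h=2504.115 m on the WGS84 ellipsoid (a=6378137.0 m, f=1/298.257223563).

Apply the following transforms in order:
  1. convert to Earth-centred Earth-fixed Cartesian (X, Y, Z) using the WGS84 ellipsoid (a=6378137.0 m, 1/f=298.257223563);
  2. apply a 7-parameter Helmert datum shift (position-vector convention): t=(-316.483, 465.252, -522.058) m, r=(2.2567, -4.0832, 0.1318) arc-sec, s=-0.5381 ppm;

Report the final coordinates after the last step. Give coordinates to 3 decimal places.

start: φ=33.975102°, λ=28.572670°, h=2504.115 m
→ ECEF (a=6378137.000, f=1/298.257223563): X=4651778.3416, Y=2533354.1495, Z=3545556.0232
→ Helmert 7p (PV): X=4651387.5492, Y=2533782.2196, Z=3545151.8603

X=4651387.549 m, Y=2533782.220 m, Z=3545151.860 m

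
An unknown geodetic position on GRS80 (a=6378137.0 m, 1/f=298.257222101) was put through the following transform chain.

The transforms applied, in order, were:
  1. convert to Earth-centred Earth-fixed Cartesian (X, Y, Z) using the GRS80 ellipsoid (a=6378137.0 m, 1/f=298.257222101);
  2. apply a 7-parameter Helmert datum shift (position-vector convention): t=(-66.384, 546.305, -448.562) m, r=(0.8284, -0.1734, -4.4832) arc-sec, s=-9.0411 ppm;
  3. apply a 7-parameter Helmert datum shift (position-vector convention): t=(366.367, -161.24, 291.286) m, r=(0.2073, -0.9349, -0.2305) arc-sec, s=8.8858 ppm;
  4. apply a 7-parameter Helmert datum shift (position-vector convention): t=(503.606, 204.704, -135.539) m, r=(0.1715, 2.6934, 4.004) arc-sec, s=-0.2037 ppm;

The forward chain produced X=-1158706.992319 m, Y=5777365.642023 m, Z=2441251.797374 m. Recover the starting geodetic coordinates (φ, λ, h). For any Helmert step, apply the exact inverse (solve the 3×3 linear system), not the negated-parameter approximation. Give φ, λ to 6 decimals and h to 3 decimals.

start: X=-1158706.9923, Y=5777365.6420, Z=2441251.7974 m
→ Helmert⁻¹: X=-1159130.5674, Y=5777186.6457, Z=2441367.8943
→ Helmert⁻¹: X=-1159482.0234, Y=5777297.7074, Z=2441054.3667
→ Helmert⁻¹: X=-1159549.6288, Y=5776788.2336, Z=2441502.7768
→ geod (Bowring, a=6378137.000): φ=22.64425200°, λ=101.34990500°, h=2844.8310 m

φ=22.644252°, λ=101.349905°, h=2844.831 m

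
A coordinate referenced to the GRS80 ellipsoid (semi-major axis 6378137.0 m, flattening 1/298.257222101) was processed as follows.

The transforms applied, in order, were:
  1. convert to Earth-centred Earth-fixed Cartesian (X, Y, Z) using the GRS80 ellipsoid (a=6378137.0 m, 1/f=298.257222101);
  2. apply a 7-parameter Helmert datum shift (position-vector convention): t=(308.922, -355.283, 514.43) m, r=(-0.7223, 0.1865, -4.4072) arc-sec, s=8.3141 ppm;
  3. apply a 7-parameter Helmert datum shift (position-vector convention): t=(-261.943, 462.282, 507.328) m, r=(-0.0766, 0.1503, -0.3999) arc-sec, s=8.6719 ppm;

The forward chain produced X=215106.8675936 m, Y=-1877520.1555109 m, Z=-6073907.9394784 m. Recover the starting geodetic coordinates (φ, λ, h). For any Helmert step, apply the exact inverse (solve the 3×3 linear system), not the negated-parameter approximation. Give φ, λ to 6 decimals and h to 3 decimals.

start: X=215106.8676, Y=-1877520.1555, Z=-6073907.9395 m
→ Helmert⁻¹: X=215375.0101, Y=-1877963.4786, Z=-6074363.1317
→ Helmert⁻¹: X=215109.9102, Y=-1877566.7160, Z=-6074833.4354
→ geod (Bowring, a=6378137.000): φ=-72.82815600°, λ=-83.46420800°, h=3376.1240 m

φ=-72.828156°, λ=-83.464208°, h=3376.124 m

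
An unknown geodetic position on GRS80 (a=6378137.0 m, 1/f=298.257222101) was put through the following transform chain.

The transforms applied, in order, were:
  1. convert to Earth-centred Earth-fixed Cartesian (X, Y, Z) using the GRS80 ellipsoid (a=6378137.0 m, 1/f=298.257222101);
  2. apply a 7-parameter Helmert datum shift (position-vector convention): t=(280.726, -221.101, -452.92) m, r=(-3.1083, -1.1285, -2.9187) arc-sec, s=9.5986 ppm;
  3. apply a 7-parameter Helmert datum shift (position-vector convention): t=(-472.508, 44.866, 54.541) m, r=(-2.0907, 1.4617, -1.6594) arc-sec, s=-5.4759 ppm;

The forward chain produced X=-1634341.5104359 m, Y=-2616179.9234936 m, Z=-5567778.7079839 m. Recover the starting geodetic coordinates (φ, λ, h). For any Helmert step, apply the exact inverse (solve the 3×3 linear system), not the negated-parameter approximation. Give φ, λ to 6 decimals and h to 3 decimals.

start: X=-1634341.5104, Y=-2616179.9235, Z=-5567778.7080 m
→ Helmert⁻¹: X=-1633817.4450, Y=-2616195.8236, Z=-5567901.8339
→ Helmert⁻¹: X=-1634075.9307, Y=-2615888.8376, Z=-5567425.9545
→ geod (Bowring, a=6378137.000): φ=-61.17652300°, λ=-121.99192100°, h=2937.5670 m

φ=-61.176523°, λ=-121.991921°, h=2937.567 m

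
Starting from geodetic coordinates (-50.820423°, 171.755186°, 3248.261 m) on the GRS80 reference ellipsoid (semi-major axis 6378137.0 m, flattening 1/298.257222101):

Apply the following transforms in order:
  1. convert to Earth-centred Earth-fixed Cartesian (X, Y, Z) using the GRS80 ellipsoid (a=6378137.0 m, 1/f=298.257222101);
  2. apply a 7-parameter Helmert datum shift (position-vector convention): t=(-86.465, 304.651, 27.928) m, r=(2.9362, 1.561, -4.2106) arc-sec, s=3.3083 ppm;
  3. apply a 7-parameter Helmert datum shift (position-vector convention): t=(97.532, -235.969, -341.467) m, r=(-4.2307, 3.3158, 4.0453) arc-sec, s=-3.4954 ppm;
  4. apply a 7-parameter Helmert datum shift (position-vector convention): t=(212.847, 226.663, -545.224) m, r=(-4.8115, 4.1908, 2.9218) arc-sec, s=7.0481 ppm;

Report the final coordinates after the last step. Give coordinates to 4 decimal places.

start: φ=-50.820423°, λ=171.755186°, h=3248.261 m
→ ECEF (a=6378137.000, f=1/298.257222101): X=-3997836.6420, Y=579289.2683, Z=-4923466.1280
→ Helmert 7p (PV): X=-3997961.7683, Y=579747.5324, Z=-4923415.9865
→ Helmert 7p (PV): X=-3997940.7777, Y=579330.1446, Z=-4923687.8666
→ Helmert 7p (PV): X=-3997864.3531, Y=579389.4036, Z=-4924200.0782

X=-3997864.3531 m, Y=579389.4036 m, Z=-4924200.0782 m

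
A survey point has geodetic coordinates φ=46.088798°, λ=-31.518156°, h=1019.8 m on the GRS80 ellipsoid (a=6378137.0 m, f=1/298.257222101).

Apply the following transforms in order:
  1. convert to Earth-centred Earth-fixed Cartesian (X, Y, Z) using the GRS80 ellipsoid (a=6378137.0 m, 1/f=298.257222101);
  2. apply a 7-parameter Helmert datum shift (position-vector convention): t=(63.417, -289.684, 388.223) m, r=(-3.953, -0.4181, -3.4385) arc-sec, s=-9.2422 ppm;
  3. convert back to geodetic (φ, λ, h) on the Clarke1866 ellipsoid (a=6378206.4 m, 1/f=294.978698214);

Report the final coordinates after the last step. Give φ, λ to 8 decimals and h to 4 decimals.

φ=46.09270142°, λ=-31.52097183°, h=1437.2953 m

start: φ=46.088798°, λ=-31.518156°, h=1019.800 m
→ ECEF (a=6378137.000, f=1/298.257222101): X=3778100.8205, Y=-2316870.2753, Z=4572833.0578
→ Helmert 7p (PV): X=3778081.4278, Y=-2317113.8918, Z=4573231.0776
→ geod (Bowring, a=6378206.400): φ=46.09270142°, λ=-31.52097183°, h=1437.2953 m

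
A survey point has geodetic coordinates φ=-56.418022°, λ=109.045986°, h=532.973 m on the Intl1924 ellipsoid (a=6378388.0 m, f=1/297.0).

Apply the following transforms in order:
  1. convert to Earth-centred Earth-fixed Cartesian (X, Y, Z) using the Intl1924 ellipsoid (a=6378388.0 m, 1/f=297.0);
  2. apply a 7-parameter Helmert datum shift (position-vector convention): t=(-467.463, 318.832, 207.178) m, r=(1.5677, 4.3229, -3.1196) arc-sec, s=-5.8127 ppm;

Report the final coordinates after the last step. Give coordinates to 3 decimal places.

start: φ=-56.418022°, λ=109.045986°, h=532.973 m
→ ECEF (a=6378388.000, f=1/297.0): X=-1154097.3568, Y=3343023.4210, Z=-5290882.5391
→ Helmert 7p (PV): X=-1154618.4367, Y=3343380.4885, Z=-5290595.0111

X=-1154618.437 m, Y=3343380.488 m, Z=-5290595.011 m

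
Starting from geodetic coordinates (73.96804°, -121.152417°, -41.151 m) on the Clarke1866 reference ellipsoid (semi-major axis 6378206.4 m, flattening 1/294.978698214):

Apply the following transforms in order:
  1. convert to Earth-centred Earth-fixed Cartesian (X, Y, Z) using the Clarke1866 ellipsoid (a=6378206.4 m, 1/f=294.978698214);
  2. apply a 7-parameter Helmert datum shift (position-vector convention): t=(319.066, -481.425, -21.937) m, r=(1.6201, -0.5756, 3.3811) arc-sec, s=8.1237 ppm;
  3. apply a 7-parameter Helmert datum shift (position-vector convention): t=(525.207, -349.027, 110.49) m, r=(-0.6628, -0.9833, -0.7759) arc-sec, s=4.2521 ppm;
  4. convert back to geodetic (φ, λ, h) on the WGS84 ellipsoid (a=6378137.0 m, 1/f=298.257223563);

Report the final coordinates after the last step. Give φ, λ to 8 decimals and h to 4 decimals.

φ=73.96431171°, λ=-121.11514791°, h=48.0196 m

start: φ=73.968040°, λ=-121.152417°, h=-41.151 m
→ ECEF (a=6378206.400, f=1/294.978698214): X=-914104.9385, Y=-1512199.4588, Z=6107735.5510
→ Helmert 7p (PV): X=-913785.5545, Y=-1512756.1260, Z=6107748.8029
→ Helmert 7p (PV): X=-913299.0403, Y=-1513088.5217, Z=6107885.7685
→ geod (Bowring, a=6378137.000): φ=73.96431171°, λ=-121.11514791°, h=48.0196 m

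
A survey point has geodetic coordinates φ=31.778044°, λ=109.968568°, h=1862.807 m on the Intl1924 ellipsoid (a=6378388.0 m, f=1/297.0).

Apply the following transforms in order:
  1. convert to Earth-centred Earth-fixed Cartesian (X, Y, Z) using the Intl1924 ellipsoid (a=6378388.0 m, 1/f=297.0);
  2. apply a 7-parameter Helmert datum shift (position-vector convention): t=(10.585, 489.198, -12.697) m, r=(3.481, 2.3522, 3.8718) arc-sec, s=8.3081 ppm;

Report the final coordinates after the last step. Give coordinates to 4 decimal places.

X=-1854049.3511 m, Y=5102935.2009 m, Z=3340687.1890 m

start: φ=31.778044°, λ=109.968568°, h=1862.807 m
→ ECEF (a=6378388.000, f=1/297.0): X=-1853986.8486, Y=5102494.7894, Z=3340564.8773
→ Helmert 7p (PV): X=-1854049.3511, Y=5102935.2009, Z=3340687.1890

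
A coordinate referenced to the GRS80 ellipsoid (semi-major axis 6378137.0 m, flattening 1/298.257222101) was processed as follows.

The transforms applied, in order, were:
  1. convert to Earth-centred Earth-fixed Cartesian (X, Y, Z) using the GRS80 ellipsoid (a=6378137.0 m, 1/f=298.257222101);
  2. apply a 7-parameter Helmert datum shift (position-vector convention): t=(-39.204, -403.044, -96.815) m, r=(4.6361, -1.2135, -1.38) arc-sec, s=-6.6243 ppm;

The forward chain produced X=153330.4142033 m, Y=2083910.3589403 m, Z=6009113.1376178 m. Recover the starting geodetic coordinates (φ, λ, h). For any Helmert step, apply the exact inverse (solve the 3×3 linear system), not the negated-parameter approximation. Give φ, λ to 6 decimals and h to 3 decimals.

start: X=153330.4142, Y=2083910.3589, Z=6009113.1376 m
→ Helmert⁻¹: X=153392.0416, Y=2084463.3019, Z=6009202.0059
→ geod (Bowring, a=6378137.000): φ=70.94051800°, λ=85.79128900°, h=3263.0570 m

φ=70.940518°, λ=85.791289°, h=3263.057 m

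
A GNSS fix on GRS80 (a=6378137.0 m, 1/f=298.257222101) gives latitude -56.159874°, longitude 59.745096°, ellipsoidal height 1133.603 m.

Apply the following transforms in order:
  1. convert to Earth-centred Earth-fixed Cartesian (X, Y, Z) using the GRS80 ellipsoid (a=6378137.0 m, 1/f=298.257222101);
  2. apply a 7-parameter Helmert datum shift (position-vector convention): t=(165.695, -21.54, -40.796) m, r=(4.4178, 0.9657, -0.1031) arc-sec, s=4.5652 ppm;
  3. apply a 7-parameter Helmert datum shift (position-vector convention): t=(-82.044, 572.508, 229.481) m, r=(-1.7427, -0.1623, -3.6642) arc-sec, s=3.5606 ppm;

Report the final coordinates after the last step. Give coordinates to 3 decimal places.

X=1794186.267 m, Y=3076319.115 m, Z=-5275138.613 m

start: φ=-56.159874°, λ=59.745096°, h=1133.603 m
→ ECEF (a=6378137.000, f=1/298.257222101): X=1794052.4064, Y=3075707.5068, Z=-5275317.3329
→ Helmert 7p (PV): X=1794203.1306, Y=3075812.0991, Z=-5275324.7352
→ Helmert 7p (PV): X=1794186.2666, Y=3076319.1149, Z=-5275138.6129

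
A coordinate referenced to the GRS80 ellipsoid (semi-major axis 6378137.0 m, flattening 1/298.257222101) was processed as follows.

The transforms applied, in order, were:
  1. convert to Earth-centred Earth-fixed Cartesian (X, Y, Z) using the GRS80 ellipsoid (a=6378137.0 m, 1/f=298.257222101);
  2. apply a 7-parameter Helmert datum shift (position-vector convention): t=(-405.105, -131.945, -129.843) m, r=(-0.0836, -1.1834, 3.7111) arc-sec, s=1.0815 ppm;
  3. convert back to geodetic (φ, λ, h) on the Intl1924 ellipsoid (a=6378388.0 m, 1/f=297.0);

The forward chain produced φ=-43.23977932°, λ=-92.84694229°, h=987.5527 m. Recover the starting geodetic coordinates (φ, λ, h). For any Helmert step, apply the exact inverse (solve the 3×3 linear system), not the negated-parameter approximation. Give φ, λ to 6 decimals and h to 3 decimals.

φ=-43.239051°, λ=-92.843381°, h=989.267 m

start: φ=-43.239779°, λ=-92.846942°, h=987.553 m
→ ECEF (a=6378388.000, f=1/297.0): X=-231188.9287, Y=-4648933.9770, Z=-4347698.4382
→ Helmert⁻¹: X=-230892.1580, Y=-4648791.0880, Z=-4347564.4528
→ geod (Bowring, a=6378137.000): φ=-43.23905100°, λ=-92.84338100°, h=989.2670 m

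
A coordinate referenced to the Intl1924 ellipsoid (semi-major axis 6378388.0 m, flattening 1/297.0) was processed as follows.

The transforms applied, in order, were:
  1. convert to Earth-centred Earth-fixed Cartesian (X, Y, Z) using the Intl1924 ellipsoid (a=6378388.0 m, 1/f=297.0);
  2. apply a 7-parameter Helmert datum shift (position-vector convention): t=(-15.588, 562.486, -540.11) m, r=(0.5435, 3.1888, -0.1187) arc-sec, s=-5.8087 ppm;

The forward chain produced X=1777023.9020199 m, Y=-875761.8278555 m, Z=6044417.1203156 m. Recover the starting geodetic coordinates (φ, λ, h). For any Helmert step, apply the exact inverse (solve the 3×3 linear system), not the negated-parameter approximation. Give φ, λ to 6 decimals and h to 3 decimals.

start: X=1777023.9020, Y=-875761.8279, Z=6044417.1203 m
→ Helmert⁻¹: X=1776956.8622, Y=-876312.4532, Z=6045022.1242
→ geod (Bowring, a=6378388.000): φ=71.96720500°, λ=-26.25037100°, h=2444.3050 m

φ=71.967205°, λ=-26.250371°, h=2444.305 m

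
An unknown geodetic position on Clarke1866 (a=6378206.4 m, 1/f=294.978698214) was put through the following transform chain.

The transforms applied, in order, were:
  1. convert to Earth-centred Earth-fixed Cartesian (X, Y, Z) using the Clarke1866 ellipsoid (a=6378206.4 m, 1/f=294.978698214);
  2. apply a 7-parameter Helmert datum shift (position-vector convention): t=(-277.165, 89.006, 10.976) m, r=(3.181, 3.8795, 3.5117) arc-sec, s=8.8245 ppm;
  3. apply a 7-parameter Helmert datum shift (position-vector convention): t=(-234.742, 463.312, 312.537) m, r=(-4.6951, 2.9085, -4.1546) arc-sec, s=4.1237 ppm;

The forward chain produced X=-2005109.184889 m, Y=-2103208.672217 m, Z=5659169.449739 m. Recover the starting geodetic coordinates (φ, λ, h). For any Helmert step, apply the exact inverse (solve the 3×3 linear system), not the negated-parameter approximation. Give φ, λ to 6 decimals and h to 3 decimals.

φ=62.975098°, λ=-133.619231°, h=188.241 m

start: X=-2005109.1849, Y=-2103208.6722, Z=5659169.4497 m
→ Helmert⁻¹: X=-2004903.5929, Y=-2103832.4996, Z=5658757.4182
→ Helmert⁻¹: X=-2004750.9862, Y=-2103781.5406, Z=5658691.2453
→ geod (Bowring, a=6378206.400): φ=62.97509800°, λ=-133.61923100°, h=188.2410 m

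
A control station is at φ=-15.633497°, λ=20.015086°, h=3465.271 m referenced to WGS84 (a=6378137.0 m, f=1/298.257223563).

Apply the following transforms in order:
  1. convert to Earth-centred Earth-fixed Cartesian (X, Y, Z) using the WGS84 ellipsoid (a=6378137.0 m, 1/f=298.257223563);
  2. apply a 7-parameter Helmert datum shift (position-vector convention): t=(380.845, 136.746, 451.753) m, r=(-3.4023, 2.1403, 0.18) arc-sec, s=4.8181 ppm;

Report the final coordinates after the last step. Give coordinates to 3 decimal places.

start: φ=-15.633497°, λ=20.015086°, h=3465.271 m
→ ECEF (a=6378137.000, f=1/298.257223563): X=5775745.8210, Y=2103921.9418, Z=-1708641.3651
→ Helmert 7p (PV): X=5776134.9283, Y=2104045.6811, Z=-1708292.4806

X=5776134.928 m, Y=2104045.681 m, Z=-1708292.481 m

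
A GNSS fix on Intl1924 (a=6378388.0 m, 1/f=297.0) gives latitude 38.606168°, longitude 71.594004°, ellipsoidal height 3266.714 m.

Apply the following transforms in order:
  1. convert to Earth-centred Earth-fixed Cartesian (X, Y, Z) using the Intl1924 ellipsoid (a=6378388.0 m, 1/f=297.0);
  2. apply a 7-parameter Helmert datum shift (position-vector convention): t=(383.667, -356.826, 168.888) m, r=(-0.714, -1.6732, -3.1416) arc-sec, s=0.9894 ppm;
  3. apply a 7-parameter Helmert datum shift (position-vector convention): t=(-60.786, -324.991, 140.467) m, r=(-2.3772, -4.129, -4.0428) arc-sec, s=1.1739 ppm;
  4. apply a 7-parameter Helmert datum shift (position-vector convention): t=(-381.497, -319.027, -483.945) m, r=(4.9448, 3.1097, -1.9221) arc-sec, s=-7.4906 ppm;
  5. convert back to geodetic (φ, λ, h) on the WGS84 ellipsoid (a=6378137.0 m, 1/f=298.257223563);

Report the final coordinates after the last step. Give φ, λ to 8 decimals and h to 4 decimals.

start: φ=38.606168°, λ=71.594004°, h=3266.714 m
→ ECEF (a=6378388.000, f=1/297.0): X=1576689.6151, Y=4738048.3034, Z=3960349.1309
→ Helmert 7p (PV): X=1577114.8809, Y=4737685.8598, Z=3960518.3262
→ Helmert 7p (PV): X=1577069.5237, Y=4737381.1638, Z=3960640.4112
→ Helmert 7p (PV): X=1576780.0701, Y=4736917.0070, Z=3960216.5913
→ geod (Bowring, a=6378137.000): φ=38.61030417°, λ=71.58891955°, h=2583.0358 m

φ=38.61030417°, λ=71.58891955°, h=2583.0358 m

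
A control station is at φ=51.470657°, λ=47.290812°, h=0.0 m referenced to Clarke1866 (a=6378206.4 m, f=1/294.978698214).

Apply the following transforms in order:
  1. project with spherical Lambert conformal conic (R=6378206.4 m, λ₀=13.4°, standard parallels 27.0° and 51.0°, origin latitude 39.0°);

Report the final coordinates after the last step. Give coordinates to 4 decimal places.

start: φ=51.470657°, λ=47.290812°, h=0.000 m
→ lcc (R=6378206.4, λ₀=13.4°): E=2299789.6076, N=1804637.3371

E=2299789.6076 m, N=1804637.3371 m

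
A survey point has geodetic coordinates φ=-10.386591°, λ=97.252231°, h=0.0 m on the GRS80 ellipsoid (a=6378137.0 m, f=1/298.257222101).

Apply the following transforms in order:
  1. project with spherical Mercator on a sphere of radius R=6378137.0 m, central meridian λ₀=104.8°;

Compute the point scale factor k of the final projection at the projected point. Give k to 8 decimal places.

1.01665929

start: φ=-10.386591°, λ=97.252231°, h=0.000 m
→ into merc (λ₀=104.8°): φ=-10.38659100°, λ−λ₀=-7.54776900°
scale k = 1.01665929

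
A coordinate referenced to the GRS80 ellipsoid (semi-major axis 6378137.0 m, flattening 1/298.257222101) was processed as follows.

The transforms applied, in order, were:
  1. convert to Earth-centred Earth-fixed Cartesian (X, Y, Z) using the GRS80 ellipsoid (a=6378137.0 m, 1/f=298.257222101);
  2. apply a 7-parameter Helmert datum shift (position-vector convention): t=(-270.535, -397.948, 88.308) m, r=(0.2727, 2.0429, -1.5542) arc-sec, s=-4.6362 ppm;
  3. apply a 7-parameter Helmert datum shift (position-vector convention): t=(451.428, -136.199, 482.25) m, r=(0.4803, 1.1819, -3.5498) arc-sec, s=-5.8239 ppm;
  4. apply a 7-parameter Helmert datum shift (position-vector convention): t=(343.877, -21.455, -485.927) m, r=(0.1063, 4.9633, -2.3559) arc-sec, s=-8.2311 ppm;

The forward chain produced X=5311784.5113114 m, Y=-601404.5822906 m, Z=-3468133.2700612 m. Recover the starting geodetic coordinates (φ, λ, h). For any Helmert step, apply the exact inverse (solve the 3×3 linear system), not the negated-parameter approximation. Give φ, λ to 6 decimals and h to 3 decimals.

φ=-33.151385°, λ=-6.452198°, h=76.771 m

start: X=5311784.5113, Y=-601404.5823, Z=-3468133.2701 m
→ Helmert⁻¹: X=5311574.6606, Y=-601329.1971, Z=-3467547.7648
→ Helmert⁻¹: X=5311184.3812, Y=-601113.1698, Z=-3468018.3795
→ Helmert⁻¹: X=5311518.4160, Y=-600682.5698, Z=-3468069.3656
→ geod (Bowring, a=6378137.000): φ=-33.15138500°, λ=-6.45219800°, h=76.7710 m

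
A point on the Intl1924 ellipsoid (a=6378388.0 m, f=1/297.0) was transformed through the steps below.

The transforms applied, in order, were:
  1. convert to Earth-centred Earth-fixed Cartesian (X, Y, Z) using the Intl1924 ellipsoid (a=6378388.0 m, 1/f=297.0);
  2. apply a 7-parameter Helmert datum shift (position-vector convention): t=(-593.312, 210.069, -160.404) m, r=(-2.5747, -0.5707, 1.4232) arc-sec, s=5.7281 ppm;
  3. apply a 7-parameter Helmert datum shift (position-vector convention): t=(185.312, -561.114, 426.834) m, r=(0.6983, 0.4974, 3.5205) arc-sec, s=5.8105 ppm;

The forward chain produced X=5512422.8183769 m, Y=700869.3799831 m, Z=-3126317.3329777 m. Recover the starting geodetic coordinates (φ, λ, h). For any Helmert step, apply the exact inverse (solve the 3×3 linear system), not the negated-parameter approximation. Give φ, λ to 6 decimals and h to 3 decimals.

φ=-29.528020°, λ=7.247894°, h=3126.683 m

start: X=5512422.8184, Y=700869.3800, Z=-3126317.3330 m
→ Helmert⁻¹: X=5512224.9877, Y=701321.7511, Z=-3126715.0809
→ Helmert⁻¹: X=5512782.9089, Y=701108.6557, Z=-3126543.2691
→ geod (Bowring, a=6378388.000): φ=-29.52802000°, λ=7.24789400°, h=3126.6830 m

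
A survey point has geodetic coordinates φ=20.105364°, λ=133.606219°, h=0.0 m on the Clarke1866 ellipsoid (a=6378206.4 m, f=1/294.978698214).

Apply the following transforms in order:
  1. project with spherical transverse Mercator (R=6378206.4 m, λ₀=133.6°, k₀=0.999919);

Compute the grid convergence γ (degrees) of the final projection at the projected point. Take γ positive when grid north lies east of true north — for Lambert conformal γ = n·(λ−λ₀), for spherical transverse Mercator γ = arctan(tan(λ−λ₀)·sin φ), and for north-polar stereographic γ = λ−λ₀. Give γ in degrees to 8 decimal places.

start: φ=20.105364°, λ=133.606219°, h=0.000 m
→ into tm (λ₀=133.6°): φ=20.10536400°, λ−λ₀=0.00621900°
convergence γ = 0.00213777°

0.00213777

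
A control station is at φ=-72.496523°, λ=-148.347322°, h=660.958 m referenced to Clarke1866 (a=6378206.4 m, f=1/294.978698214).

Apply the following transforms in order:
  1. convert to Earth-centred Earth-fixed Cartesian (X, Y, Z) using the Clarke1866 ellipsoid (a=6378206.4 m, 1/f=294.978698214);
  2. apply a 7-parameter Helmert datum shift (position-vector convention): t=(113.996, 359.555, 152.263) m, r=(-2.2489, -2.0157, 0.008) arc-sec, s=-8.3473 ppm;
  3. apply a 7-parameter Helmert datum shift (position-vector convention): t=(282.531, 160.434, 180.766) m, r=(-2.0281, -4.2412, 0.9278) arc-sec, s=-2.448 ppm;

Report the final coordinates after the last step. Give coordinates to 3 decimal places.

X=-1637587.352 m, Y=-1009500.806 m, Z=-6060658.658 m

start: φ=-72.496523°, λ=-148.347322°, h=660.958 m
→ ECEF (a=6378206.400, f=1/294.978698214): X=-1638189.9955, Y=-1009898.5898, Z=-6061028.3651
→ Helmert 7p (PV): X=-1638003.0557, Y=-1009596.7511, Z=-6060830.5070
→ Helmert 7p (PV): X=-1637587.3516, Y=-1009500.8065, Z=-6060658.6576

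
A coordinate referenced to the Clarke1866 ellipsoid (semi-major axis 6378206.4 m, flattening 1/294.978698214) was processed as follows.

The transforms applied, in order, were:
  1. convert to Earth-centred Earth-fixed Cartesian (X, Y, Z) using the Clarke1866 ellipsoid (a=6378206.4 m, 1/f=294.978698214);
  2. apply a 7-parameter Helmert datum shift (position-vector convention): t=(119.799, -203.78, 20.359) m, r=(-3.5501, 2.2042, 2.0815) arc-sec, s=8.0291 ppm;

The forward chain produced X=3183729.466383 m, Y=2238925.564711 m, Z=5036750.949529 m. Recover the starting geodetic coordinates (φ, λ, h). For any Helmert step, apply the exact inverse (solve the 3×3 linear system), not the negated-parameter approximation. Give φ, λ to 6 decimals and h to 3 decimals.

start: X=3183729.4664, Y=2238925.5647, Z=5036750.9495 m
→ Helmert⁻¹: X=3183552.8765, Y=2238992.5506, Z=5036762.7069
→ geod (Bowring, a=6378206.400): φ=52.49376900°, λ=35.11871800°, h=660.3690 m

φ=52.493769°, λ=35.118718°, h=660.369 m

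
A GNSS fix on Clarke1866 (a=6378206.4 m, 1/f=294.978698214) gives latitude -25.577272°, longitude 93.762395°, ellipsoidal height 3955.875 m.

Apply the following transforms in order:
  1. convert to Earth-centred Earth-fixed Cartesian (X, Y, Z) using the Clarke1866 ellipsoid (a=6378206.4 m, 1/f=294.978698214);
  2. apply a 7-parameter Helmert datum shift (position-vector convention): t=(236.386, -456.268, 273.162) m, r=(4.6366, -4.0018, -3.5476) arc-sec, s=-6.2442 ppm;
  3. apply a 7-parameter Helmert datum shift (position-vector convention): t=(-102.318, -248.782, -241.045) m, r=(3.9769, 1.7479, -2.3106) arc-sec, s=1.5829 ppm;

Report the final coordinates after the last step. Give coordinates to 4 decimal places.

X=-377660.5434 m, Y=5747345.7269 m, Z=-2738165.6071 m

start: φ=-25.577272°, λ=93.762395°, h=3955.875 m
→ ECEF (a=6378206.400, f=1/294.978698214): X=-377989.5451, Y=5747952.4918, Z=-2738446.3783
→ Helmert 7p (PV): X=-377598.8100, Y=5747528.3903, Z=-2738034.2436
→ Helmert 7p (PV): X=-377660.5434, Y=5747345.7269, Z=-2738165.6071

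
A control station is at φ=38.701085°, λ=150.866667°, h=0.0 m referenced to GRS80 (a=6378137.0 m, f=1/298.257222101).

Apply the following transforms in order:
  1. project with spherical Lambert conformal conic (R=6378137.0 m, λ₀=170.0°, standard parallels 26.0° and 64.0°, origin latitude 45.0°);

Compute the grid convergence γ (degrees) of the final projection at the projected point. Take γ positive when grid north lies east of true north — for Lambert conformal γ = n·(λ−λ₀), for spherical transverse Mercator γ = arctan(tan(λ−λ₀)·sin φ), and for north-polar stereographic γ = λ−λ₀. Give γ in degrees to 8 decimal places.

start: φ=38.701085°, λ=150.866667°, h=0.000 m
→ into lcc (λ₀=170.0°): φ=38.70108500°, λ−λ₀=-19.13333300°
convergence γ = -13.79689017°

-13.79689017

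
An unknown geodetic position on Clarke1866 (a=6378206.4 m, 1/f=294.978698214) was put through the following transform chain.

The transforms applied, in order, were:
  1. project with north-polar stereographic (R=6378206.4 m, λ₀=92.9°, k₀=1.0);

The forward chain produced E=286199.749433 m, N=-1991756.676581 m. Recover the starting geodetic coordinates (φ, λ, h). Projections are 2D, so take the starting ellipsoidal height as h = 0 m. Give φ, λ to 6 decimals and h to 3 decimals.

start: E=286199.7494, N=-1991756.6766 m
→ stereo⁻¹: φ=72.07189500°, λ=101.07698100°

φ=72.071895°, λ=101.076981°, h=0.000 m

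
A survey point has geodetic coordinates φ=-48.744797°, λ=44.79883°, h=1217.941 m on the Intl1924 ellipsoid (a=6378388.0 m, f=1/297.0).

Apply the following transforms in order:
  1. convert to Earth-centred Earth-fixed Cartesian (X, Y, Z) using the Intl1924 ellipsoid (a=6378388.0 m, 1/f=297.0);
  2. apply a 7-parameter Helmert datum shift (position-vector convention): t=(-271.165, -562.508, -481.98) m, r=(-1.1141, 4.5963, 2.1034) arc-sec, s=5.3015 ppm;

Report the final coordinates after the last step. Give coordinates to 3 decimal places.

X=2990378.186 m, Y=2969299.829 m, Z=-4773487.637 m

start: φ=-48.744797°, λ=44.798830°, h=1217.941 m
→ ECEF (a=6378388.000, f=1/297.0): X=2990770.1385, Y=2969841.8737, Z=-4772897.6669
→ Helmert 7p (PV): X=2990378.1863, Y=2969299.8290, Z=-4773487.6367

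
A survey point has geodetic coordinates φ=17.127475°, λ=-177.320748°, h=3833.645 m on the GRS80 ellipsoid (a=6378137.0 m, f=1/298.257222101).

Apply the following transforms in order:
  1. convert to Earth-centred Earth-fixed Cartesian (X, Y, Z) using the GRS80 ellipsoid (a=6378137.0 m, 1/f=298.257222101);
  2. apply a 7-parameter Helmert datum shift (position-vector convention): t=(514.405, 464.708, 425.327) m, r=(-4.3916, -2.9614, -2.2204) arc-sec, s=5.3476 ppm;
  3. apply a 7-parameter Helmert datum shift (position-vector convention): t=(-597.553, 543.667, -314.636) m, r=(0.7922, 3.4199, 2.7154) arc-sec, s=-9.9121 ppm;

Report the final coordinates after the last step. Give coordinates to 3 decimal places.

start: φ=17.127475°, λ=-177.320748°, h=3833.645 m
→ ECEF (a=6378137.000, f=1/298.257222101): X=-6094043.7418, Y=-285176.1568, Z=1867449.0265
→ Helmert 7p (PV): X=-6093591.8068, Y=-284607.6120, Z=1867802.9173
→ Helmert 7p (PV): X=-6094094.2447, Y=-284148.5166, Z=1867569.7059

X=-6094094.245 m, Y=-284148.517 m, Z=1867569.706 m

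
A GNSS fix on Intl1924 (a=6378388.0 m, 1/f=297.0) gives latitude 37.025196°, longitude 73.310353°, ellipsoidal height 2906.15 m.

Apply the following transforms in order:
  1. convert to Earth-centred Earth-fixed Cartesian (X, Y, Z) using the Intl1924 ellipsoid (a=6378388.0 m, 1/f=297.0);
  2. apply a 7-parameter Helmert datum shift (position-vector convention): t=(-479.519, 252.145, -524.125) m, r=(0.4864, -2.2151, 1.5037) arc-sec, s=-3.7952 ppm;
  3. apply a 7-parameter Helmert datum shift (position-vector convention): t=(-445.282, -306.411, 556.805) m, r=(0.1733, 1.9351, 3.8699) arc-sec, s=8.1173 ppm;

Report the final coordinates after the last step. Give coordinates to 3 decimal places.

X=1463851.077 m, Y=4885973.013 m, Z=3821503.896 m

start: φ=37.025196°, λ=73.310353°, h=2906.150 m
→ ECEF (a=6378388.000, f=1/297.0): X=1464902.0377, Y=4885980.2283, Z=3821437.0826
→ Helmert 7p (PV): X=1464340.3011, Y=4886215.4979, Z=3820925.7079
→ Helmert 7p (PV): X=1463851.0774, Y=4885973.0134, Z=3821503.8959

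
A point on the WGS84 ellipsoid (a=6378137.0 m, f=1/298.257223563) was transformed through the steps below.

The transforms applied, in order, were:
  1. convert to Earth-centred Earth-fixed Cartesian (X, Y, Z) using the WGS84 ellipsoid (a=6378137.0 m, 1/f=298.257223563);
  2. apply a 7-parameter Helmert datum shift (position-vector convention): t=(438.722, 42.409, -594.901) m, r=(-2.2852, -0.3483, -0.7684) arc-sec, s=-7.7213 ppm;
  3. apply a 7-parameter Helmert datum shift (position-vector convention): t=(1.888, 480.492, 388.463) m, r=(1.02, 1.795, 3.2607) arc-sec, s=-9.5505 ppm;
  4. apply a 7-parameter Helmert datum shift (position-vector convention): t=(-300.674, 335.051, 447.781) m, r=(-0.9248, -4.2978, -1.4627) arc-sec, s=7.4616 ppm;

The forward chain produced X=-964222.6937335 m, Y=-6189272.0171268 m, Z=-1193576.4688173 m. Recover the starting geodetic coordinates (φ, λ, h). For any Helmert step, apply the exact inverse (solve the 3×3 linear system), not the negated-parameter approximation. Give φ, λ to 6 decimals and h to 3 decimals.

start: X=-964222.6937, Y=-6189272.0171, Z=-1193576.4688 m
→ Helmert⁻¹: X=-963895.8140, Y=-6189562.3660, Z=-1194023.0078
→ Helmert⁻¹: X=-963994.3686, Y=-6190092.6438, Z=-1194400.6565
→ Helmert⁻¹: X=-964419.4930, Y=-6190173.2149, Z=-1193881.9255
→ geod (Bowring, a=6378137.000): φ=-10.86038000°, λ=-98.85540300°, h=209.9090 m

φ=-10.860380°, λ=-98.855403°, h=209.909 m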